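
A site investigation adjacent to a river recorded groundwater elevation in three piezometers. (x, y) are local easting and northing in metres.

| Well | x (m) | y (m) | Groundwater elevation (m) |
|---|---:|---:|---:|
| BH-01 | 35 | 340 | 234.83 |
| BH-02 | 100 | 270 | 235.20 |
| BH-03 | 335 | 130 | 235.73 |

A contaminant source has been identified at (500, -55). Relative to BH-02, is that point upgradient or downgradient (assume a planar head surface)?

upgradient

With h = a·x + b·y + c and BH-01 as origin, the differences give:
  65·a + (-70)·b = +0.37
  300·a + (-210)·b = +0.90
Eliminate b (×(-210) and ×(-70), subtract): 7350·a = -14.700 → a = ∂h/∂x = -0.002000
Back-substitute: b = ∂h/∂y = -0.007143.
Head at (500, -55) = 234.83 + (-0.002000)·(465) + (-0.007143)·(-395) = 236.72 m.
That is higher than the 235.20 m at BH-02, so the point is upgradient.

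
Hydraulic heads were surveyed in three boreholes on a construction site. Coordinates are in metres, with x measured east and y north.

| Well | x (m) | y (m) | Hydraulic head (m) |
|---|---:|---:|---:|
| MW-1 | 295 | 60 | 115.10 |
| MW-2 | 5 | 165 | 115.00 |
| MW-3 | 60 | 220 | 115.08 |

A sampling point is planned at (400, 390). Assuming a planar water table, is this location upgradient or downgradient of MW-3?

upgradient

Taking MW-1 as reference: MW-2−MW-1 = (-290, 105, -0.10); MW-3−MW-1 = (-235, 160, -0.02).
Solve a·Δx + b·Δy = Δh: det = (-290)·160 − (-235)·105 = -21725.
∂h/∂x = [(-0.10)·160 − (-0.02)·105] / -21725 = +0.0006398
∂h/∂y = [(-290)·(-0.02) − (-235)·(-0.10)] / -21725 = +0.0008147
Head at (400, 390) = 115.10 + (+0.0006398)·(105) + (+0.0008147)·(330) = 115.44 m.
That is higher than the 115.08 m at MW-3, so the point is upgradient.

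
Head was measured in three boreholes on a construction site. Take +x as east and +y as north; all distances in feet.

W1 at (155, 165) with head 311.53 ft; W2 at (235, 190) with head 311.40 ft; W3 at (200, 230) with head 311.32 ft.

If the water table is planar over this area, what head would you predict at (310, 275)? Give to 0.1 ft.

Differences from W1: to W2 (Δx, Δy, Δh) = (80, 25, -0.13); to W3 = (45, 65, -0.21).
Solve a·Δx + b·Δy = Δh: det = 80·65 − 45·25 = 4075.
∂h/∂x = [(-0.13)·65 − (-0.21)·25] / 4075 = -0.0007853
∂h/∂y = [80·(-0.21) − 45·(-0.13)] / 4075 = -0.002687
h(310, 275) = 311.53 + (-0.0007853)·(155) + (-0.002687)·(110) = 311.53 -0.122 -0.296 = 311.113 ft.

311.1 ft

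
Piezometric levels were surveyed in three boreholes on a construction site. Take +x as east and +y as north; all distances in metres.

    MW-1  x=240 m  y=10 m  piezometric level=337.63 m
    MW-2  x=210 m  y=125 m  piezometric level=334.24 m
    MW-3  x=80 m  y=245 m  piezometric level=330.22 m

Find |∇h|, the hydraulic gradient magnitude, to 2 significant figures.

Taking MW-1 as reference: MW-2−MW-1 = (-30, 115, -3.39); MW-3−MW-1 = (-160, 235, -7.41).
Solve a·Δx + b·Δy = Δh: det = (-30)·235 − (-160)·115 = 11350.
∂h/∂x = [(-3.39)·235 − (-7.41)·115] / 11350 = +0.004890
∂h/∂y = [(-30)·(-7.41) − (-160)·(-3.39)] / 11350 = -0.02820
|∇h| = √(0.004890² + -0.02820²) = 0.02862

0.029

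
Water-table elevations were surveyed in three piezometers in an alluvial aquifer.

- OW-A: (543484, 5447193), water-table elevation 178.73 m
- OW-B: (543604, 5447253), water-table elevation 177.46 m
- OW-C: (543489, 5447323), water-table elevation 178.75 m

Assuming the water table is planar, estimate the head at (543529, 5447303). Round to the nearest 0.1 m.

178.3 m

Differences from OW-A: to OW-B (Δx, Δy, Δh) = (120, 60, -1.27); to OW-C = (5, 130, +0.02).
Determinant of the coordinate differences = 120·130 − 5·60 = 15300.
∂h/∂x = [(-1.27)·130 − (+0.02)·60] / 15300 = -0.01087
∂h/∂y = [120·(+0.02) − 5·(-1.27)] / 15300 = +0.0005719
h(543529, 5447303) = 178.73 + (-0.01087)·(45) + (+0.0005719)·(110) = 178.73 -0.489 +0.063 = 178.304 m.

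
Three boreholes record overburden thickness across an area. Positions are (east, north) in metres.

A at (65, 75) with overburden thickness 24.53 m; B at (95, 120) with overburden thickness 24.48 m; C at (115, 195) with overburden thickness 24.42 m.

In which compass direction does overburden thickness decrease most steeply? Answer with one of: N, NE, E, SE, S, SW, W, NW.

NE

Differences from A: to B (Δx, Δy, Δh) = (30, 45, -0.05); to C = (50, 120, -0.11).
Determinant of the coordinate differences = 30·120 − 50·45 = 1350.
∂d/∂x = [(-0.05)·120 − (-0.11)·45] / 1350 = -0.0007778
∂d/∂y = [30·(-0.11) − 50·(-0.05)] / 1350 = -0.0005926
Steepest decrease is along −∇f = (+0.0007778 E, +0.0005926 N) → northeast.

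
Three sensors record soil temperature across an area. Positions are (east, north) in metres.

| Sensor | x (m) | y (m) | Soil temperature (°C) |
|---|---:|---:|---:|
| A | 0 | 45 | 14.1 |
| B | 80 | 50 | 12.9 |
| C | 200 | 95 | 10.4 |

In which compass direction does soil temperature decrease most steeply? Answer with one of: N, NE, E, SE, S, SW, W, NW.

NE

Taking A as reference: B−A = (80, 5, -1.2); C−A = (200, 50, -3.7).
Solve a·Δx + b·Δy = ΔT: det = 80·50 − 200·5 = 3000.
∂T/∂x = [(-1.2)·50 − (-3.7)·5] / 3000 = -0.01383
∂T/∂y = [80·(-3.7) − 200·(-1.2)] / 3000 = -0.01867
Steepest decrease is along −∇f = (+0.01383 E, +0.01867 N) → northeast.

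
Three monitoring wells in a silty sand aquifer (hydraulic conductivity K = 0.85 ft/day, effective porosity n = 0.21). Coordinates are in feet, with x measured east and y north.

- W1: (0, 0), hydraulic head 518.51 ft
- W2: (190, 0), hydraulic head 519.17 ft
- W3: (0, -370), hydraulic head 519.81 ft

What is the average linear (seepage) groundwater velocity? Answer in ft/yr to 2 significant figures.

7.3 ft/yr

∂h/∂x = (519.17 − 518.51) / (190 − 0) = +0.003474
∂h/∂y = (519.81 − 518.51) / (-370 − 0) = -0.003514
|∇h| = √(0.003474² + -0.003514²) = 0.004941
Seepage velocity v = K·i/n = 0.85 × 0.004941 / 0.21 = 0.02 ft/day = 7.305 ft/yr.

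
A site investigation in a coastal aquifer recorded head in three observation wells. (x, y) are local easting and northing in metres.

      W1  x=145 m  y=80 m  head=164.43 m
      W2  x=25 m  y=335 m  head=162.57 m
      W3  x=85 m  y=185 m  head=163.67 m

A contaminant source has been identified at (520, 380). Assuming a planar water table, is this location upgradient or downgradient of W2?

downgradient

Taking W1 as reference: W2−W1 = (-120, 255, -1.86); W3−W1 = (-60, 105, -0.76).
Solve a·Δx + b·Δy = Δh: det = (-120)·105 − (-60)·255 = 2700.
∂h/∂x = [(-1.86)·105 − (-0.76)·255] / 2700 = -0.0005556
∂h/∂y = [(-120)·(-0.76) − (-60)·(-1.86)] / 2700 = -0.007556
Head at (520, 380) = 164.43 + (-0.0005556)·(375) + (-0.007556)·(300) = 161.96 m.
That is lower than the 162.57 m at W2, so the point is downgradient.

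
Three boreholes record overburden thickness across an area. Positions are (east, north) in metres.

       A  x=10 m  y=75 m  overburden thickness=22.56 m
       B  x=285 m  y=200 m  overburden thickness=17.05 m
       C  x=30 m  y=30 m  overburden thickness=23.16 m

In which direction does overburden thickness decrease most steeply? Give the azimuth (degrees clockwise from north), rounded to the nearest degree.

032°

Differences from A: to B (Δx, Δy, Δh) = (275, 125, -5.51); to C = (20, -45, +0.60).
Solve a·Δx + b·Δy = Δd: det = 275·(-45) − 20·125 = -14875.
∂d/∂x = [(-5.51)·(-45) − (+0.60)·125] / -14875 = -0.01163
∂d/∂y = [275·(+0.60) − 20·(-5.51)] / -14875 = -0.01850
Steepest decrease is along −∇f: components (+0.01163 E, +0.01850 N).
Azimuth = atan2(+0.01163, +0.01850) = 32.1° ≈ 032°.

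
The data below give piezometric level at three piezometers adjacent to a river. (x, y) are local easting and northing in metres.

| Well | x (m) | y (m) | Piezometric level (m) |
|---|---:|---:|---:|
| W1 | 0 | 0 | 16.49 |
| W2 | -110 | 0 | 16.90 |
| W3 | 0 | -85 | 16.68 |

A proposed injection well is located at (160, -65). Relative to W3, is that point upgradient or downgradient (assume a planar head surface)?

∂h/∂x = (16.90 − 16.49) / (-110 − 0) = -0.003727
∂h/∂y = (16.68 − 16.49) / (-85 − 0) = -0.002235
Head at (160, -65) = 16.49 + (-0.003727)·(160) + (-0.002235)·(-65) = 16.04 m.
That is lower than the 16.68 m at W3, so the point is downgradient.

downgradient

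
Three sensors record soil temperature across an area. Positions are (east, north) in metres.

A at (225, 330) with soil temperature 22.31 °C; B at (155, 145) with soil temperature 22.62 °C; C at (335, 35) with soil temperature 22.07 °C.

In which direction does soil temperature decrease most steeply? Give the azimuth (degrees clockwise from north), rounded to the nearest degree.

083°

Taking A as reference: B−A = (-70, -185, +0.31); C−A = (110, -295, -0.24).
Determinant of the coordinate differences = (-70)·(-295) − 110·(-185) = 41000.
∂T/∂x = [(+0.31)·(-295) − (-0.24)·(-185)] / 41000 = -0.003313
∂T/∂y = [(-70)·(-0.24) − 110·(+0.31)] / 41000 = -0.0004220
Steepest decrease is along −∇f: components (+0.003313 E, +0.0004220 N).
Azimuth = atan2(+0.003313, +0.0004220) = 82.7° ≈ 083°.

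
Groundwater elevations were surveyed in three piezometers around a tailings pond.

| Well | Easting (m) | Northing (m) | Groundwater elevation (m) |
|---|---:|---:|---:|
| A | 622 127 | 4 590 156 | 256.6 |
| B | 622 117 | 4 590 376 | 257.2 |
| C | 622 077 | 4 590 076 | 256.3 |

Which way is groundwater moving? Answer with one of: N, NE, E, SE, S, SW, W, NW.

SW

Three-point gradient (reference A): Δ to B = (-10, 220, +0.6), Δ to C = (-50, -80, -0.3).
∂h/∂x = +0.001525, ∂h/∂y = +0.002797 (det = 11800).
Flow = −∇h = (-0.001525 east, -0.002797 north), which points southwest.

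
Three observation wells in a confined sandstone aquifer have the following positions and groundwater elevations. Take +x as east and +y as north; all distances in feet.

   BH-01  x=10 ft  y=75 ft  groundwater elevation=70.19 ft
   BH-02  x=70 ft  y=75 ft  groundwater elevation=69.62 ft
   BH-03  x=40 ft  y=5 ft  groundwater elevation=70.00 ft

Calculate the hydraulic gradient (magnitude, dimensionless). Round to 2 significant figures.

Differences from BH-01: to BH-02 (Δx, Δy, Δh) = (60, 0, -0.57); to BH-03 = (30, -70, -0.19).
Determinant of the coordinate differences = 60·(-70) − 30·0 = -4200.
∂h/∂x = [(-0.57)·(-70) − (-0.19)·0] / -4200 = -0.009500
∂h/∂y = [60·(-0.19) − 30·(-0.57)] / -4200 = -0.001357
|∇h| = √(-0.009500² + -0.001357²) = 0.009596

0.0096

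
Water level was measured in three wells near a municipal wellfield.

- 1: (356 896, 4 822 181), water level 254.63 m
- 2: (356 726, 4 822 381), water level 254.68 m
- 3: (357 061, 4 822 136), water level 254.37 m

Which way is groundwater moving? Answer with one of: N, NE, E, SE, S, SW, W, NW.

NE

Taking 1 as reference: 2−1 = (-170, 200, +0.05); 3−1 = (165, -45, -0.26).
Solve a·Δx + b·Δy = Δh: det = (-170)·(-45) − 165·200 = -25350.
∂h/∂x = [(+0.05)·(-45) − (-0.26)·200] / -25350 = -0.001963
∂h/∂y = [(-170)·(-0.26) − 165·(+0.05)] / -25350 = -0.001418
Flow = −∇h = (+0.001963 east, +0.001418 north), which points northeast.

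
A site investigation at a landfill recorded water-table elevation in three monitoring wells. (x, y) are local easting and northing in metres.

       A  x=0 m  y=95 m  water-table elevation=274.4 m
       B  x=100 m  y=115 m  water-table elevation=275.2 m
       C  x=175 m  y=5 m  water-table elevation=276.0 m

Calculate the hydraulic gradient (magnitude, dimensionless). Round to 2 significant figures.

0.0085

Taking A as reference: B−A = (100, 20, +0.8); C−A = (175, -90, +1.6).
Solve a·Δx + b·Δy = Δh: det = 100·(-90) − 175·20 = -12500.
∂h/∂x = [(+0.8)·(-90) − (+1.6)·20] / -12500 = +0.008320
∂h/∂y = [100·(+1.6) − 175·(+0.8)] / -12500 = -0.001600
|∇h| = √(0.008320² + -0.001600²) = 0.008472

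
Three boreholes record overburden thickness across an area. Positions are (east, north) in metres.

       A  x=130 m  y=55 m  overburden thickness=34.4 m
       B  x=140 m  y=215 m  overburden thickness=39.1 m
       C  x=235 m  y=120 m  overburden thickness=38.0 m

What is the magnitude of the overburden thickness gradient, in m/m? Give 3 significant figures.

0.0329 m/m

Three-point gradient (reference A): Δ to B = (10, 160, +4.7), Δ to C = (105, 65, +3.6).
∂d/∂x = +0.01675, ∂d/∂y = +0.02833 (det = -16150).
|∇f| = √(0.01675² + 0.02833²) = 0.03291 m/m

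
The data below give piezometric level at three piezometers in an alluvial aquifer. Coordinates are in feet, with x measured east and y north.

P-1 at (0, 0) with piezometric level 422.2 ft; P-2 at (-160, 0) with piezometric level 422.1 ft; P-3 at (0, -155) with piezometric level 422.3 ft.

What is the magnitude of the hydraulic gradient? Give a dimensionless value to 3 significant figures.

∂h/∂x = (422.1 − 422.2) / (-160 − 0) = +0.0006250
∂h/∂y = (422.3 − 422.2) / (-155 − 0) = -0.0006452
|∇h| = √(0.0006250² + -0.0006452²) = 0.0008983

0.000898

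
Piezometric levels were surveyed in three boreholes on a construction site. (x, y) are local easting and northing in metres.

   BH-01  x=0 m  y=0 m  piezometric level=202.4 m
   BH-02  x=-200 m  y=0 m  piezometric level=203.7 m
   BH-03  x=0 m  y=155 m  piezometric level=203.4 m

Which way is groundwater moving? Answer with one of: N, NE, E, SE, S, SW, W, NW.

∂h/∂x = (203.7 − 202.4) / (-200 − 0) = -0.006500
∂h/∂y = (203.4 − 202.4) / (155 − 0) = +0.006452
Flow = −∇h = (+0.006500 east, -0.006452 north), which points southeast.

SE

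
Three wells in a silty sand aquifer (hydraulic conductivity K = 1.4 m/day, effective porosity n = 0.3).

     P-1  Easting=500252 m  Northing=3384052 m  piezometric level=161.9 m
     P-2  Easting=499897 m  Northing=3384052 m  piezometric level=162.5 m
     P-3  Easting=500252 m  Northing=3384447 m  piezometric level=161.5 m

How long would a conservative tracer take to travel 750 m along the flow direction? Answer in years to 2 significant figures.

220 years

∂h/∂x = (162.5 − 161.9) / (499897 − 500252) = -0.001690
∂h/∂y = (161.5 − 161.9) / (3384447 − 3384052) = -0.001013
|∇h| = √(-0.001690² + -0.001013²) = 0.00197
Seepage velocity v = K·i/n = 1.4 × 0.00197 / 0.3 = 0.009193 m/day.
t = 750 / 0.009193 = 8.158e+04 days = 223 years.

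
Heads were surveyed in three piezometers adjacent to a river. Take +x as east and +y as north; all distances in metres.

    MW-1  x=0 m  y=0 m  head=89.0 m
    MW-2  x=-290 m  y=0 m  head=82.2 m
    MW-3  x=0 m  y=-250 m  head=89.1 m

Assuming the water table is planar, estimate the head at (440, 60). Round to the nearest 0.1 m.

99.3 m

∂h/∂x = (82.2 − 89.0) / (-290 − 0) = +0.02345
∂h/∂y = (89.1 − 89.0) / (-250 − 0) = -0.0004000
h(440, 60) = 89.0 + (+0.02345)·(440) + (-0.0004000)·(60) = 89.0 +10.317 -0.024 = 99.293 m.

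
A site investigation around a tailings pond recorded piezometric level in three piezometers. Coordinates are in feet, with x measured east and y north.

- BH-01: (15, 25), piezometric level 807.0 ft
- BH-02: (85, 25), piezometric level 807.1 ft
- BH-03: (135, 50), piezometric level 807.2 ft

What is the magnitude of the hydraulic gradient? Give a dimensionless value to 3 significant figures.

Taking BH-01 as reference: BH-02−BH-01 = (70, 0, +0.1); BH-03−BH-01 = (120, 25, +0.2).
Solve a·Δx + b·Δy = Δh: det = 70·25 − 120·0 = 1750.
∂h/∂x = [(+0.1)·25 − (+0.2)·0] / 1750 = +0.001429
∂h/∂y = [70·(+0.2) − 120·(+0.1)] / 1750 = +0.001143
|∇h| = √(0.001429² + 0.001143²) = 0.00183

0.00183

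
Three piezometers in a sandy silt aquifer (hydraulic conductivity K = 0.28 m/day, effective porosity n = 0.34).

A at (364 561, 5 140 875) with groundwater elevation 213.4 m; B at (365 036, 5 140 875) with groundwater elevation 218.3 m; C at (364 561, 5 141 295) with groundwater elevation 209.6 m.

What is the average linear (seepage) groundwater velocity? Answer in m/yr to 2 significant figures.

∂h/∂x = (218.3 − 213.4) / (365036 − 364561) = +0.01032
∂h/∂y = (209.6 − 213.4) / (5141295 − 5140875) = -0.009048
|∇h| = √(0.01032² + -0.009048²) = 0.01372
Seepage velocity v = K·i/n = 0.28 × 0.01372 / 0.34 = 0.0113 m/day = 4.127 m/yr.

4.1 m/yr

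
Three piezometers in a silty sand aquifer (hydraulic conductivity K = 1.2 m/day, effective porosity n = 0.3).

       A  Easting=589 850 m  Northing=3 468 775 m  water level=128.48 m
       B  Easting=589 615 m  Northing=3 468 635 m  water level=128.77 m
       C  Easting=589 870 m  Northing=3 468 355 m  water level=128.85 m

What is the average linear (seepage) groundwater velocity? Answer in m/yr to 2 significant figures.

1.7 m/yr

Taking A as reference: B−A = (-235, -140, +0.29); C−A = (20, -420, +0.37).
Determinant of the coordinate differences = (-235)·(-420) − 20·(-140) = 101500.
∂h/∂x = [(+0.29)·(-420) − (+0.37)·(-140)] / 101500 = -0.0006897
∂h/∂y = [(-235)·(+0.37) − 20·(+0.29)] / 101500 = -0.0009138
|∇h| = √(-0.0006897² + -0.0009138²) = 0.001145
Seepage velocity v = K·i/n = 1.2 × 0.001145 / 0.3 = 0.00458 m/day = 1.673 m/yr.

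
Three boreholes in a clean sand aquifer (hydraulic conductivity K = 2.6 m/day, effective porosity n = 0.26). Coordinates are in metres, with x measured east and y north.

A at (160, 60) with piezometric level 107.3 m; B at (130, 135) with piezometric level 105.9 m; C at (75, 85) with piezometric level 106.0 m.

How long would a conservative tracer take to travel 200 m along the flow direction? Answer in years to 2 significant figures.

3.0 years

Differences from A: to B (Δx, Δy, Δh) = (-30, 75, -1.4); to C = (-85, 25, -1.3).
Solve a·Δx + b·Δy = Δh: det = (-30)·25 − (-85)·75 = 5625.
∂h/∂x = [(-1.4)·25 − (-1.3)·75] / 5625 = +0.01111
∂h/∂y = [(-30)·(-1.3) − (-85)·(-1.4)] / 5625 = -0.01422
|∇h| = √(0.01111² + -0.01422²) = 0.01805
Seepage velocity v = K·i/n = 2.6 × 0.01805 / 0.26 = 0.1805 m/day.
t = 200 / 0.1805 = 1108 days = 3.03 years.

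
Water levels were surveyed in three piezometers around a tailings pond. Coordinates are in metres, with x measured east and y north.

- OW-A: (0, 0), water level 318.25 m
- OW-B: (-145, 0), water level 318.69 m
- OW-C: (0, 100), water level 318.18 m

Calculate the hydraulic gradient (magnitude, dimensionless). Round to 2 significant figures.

∂h/∂x = (318.69 − 318.25) / (-145 − 0) = -0.003034
∂h/∂y = (318.18 − 318.25) / (100 − 0) = -0.0007000
|∇h| = √(-0.003034² + -0.0007000²) = 0.003114

0.0031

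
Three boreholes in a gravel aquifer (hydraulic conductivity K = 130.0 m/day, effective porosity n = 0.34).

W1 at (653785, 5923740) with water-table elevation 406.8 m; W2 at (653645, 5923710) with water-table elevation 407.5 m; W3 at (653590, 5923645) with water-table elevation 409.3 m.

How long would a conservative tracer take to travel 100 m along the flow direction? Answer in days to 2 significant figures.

Taking W1 as reference: W2−W1 = (-140, -30, +0.7); W3−W1 = (-195, -95, +2.5).
Determinant of the coordinate differences = (-140)·(-95) − (-195)·(-30) = 7450.
∂h/∂x = [(+0.7)·(-95) − (+2.5)·(-30)] / 7450 = +0.001141
∂h/∂y = [(-140)·(+2.5) − (-195)·(+0.7)] / 7450 = -0.02866
|∇h| = √(0.001141² + -0.02866²) = 0.02868
Seepage velocity v = K·i/n = 130.0 × 0.02868 / 0.34 = 10.97 m/day.
t = 100 / 10.97 = 9.116 days.

9.1 days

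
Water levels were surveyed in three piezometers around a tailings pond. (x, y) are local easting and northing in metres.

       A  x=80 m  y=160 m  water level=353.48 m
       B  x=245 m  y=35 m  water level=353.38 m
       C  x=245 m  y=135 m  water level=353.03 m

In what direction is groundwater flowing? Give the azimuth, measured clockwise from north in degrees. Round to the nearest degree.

With h = a·x + b·y + c and A as origin, the differences give:
  165·a + (-125)·b = -0.10
  165·a + (-25)·b = -0.45
Eliminate b (×(-25) and ×(-125), subtract): 16500·a = -53.750 → a = ∂h/∂x = -0.003258
Back-substitute: b = ∂h/∂y = -0.003500.
Flow direction (−∇h) has components (+0.003258 E, +0.003500 N).
Azimuth = atan2(E, N) = atan2(+0.003258, +0.003500) = 42.9° ≈ 043°.

043°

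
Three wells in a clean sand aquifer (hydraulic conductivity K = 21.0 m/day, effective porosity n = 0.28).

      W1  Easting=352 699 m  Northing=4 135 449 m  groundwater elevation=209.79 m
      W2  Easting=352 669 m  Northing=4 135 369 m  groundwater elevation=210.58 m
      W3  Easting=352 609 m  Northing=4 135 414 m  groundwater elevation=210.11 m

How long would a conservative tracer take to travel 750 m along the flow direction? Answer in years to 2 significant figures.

2.7 years

Taking W1 as reference: W2−W1 = (-30, -80, +0.79); W3−W1 = (-90, -35, +0.32).
Solve a·Δx + b·Δy = Δh: det = (-30)·(-35) − (-90)·(-80) = -6150.
∂h/∂x = [(+0.79)·(-35) − (+0.32)·(-80)] / -6150 = +0.0003333
∂h/∂y = [(-30)·(+0.32) − (-90)·(+0.79)] / -6150 = -0.01000
|∇h| = √(0.0003333² + -0.01000²) = 0.01001
Seepage velocity v = K·i/n = 21.0 × 0.01001 / 0.28 = 0.7507 m/day.
t = 750 / 0.7507 = 999.1 days = 2.74 years.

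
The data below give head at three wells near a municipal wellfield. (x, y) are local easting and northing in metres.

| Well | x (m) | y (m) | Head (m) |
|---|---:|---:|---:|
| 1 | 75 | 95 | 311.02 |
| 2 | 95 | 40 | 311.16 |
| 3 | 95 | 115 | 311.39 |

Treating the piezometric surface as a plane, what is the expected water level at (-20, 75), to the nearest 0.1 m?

Three-point gradient (reference 1): Δ to 2 = (20, -55, +0.14), Δ to 3 = (20, 20, +0.37).
∂h/∂x = +0.01543, ∂h/∂y = +0.003067 (det = 1500).
h(-20, 75) = 311.02 + (+0.01543)·(-95) + (+0.003067)·(-20) = 311.02 -1.466 -0.061 = 309.492 m.

309.5 m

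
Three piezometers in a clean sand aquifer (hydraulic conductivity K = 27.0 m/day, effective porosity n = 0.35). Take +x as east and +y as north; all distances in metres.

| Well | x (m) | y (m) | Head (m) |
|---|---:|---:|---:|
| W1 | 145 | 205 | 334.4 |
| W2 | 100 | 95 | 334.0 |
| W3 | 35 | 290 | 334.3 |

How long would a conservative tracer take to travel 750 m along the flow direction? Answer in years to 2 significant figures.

Taking W1 as reference: W2−W1 = (-45, -110, -0.4); W3−W1 = (-110, 85, -0.1).
Determinant of the coordinate differences = (-45)·85 − (-110)·(-110) = -15925.
∂h/∂x = [(-0.4)·85 − (-0.1)·(-110)] / -15925 = +0.002826
∂h/∂y = [(-45)·(-0.1) − (-110)·(-0.4)] / -15925 = +0.002480
|∇h| = √(0.002826² + 0.002480²) = 0.00376
Seepage velocity v = K·i/n = 27.0 × 0.00376 / 0.35 = 0.2901 m/day.
t = 750 / 0.2901 = 2585 days = 7.08 years.

7.1 years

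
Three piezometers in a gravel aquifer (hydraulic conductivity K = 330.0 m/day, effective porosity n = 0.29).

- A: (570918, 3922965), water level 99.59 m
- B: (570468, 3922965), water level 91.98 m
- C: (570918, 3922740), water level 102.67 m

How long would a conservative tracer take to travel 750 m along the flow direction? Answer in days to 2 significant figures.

30 days

∂h/∂x = (91.98 − 99.59) / (570468 − 570918) = +0.01691
∂h/∂y = (102.67 − 99.59) / (3922740 − 3922965) = -0.01369
|∇h| = √(0.01691² + -0.01369²) = 0.02176
Seepage velocity v = K·i/n = 330.0 × 0.02176 / 0.29 = 24.76 m/day.
t = 750 / 24.76 = 30.29 days.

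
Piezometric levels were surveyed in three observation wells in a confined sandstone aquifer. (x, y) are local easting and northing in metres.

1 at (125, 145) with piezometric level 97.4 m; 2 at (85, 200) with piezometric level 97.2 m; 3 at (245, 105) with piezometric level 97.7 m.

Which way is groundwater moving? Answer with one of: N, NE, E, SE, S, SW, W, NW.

With h = a·x + b·y + c and 1 as origin, the differences give:
  (-40)·a + 55·b = -0.2
  120·a + (-40)·b = +0.3
Eliminate b (×(-40) and ×55, subtract): -5000·a = -8.50 → a = ∂h/∂x = +0.001700
Back-substitute: b = ∂h/∂y = -0.002400.
Flow = −∇h = (-0.001700 east, +0.002400 north), which points northwest.

NW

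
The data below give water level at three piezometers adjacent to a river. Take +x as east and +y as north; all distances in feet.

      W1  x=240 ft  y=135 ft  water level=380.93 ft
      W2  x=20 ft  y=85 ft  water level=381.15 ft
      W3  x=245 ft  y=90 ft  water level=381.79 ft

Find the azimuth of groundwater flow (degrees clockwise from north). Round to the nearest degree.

350°

With h = a·x + b·y + c and W1 as origin, the differences give:
  (-220)·a + (-50)·b = +0.22
  5·a + (-45)·b = +0.86
Eliminate b (×(-45) and ×(-50), subtract): 10150·a = 33.100 → a = ∂h/∂x = +0.003261
Back-substitute: b = ∂h/∂y = -0.01875.
Flow direction (−∇h) has components (-0.003261 E, +0.01875 N).
Azimuth = atan2(E, N) = atan2(-0.003261, +0.01875) = 350.1° ≈ 350°.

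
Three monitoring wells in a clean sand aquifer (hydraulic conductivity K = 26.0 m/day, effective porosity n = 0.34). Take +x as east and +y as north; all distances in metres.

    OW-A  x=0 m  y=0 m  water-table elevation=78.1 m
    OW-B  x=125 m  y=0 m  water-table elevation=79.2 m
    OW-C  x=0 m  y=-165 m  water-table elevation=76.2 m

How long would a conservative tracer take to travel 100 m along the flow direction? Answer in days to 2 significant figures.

∂h/∂x = (79.2 − 78.1) / (125 − 0) = +0.008800
∂h/∂y = (76.2 − 78.1) / (-165 − 0) = +0.01152
|∇h| = √(0.008800² + 0.01152²) = 0.0145
Seepage velocity v = K·i/n = 26.0 × 0.0145 / 0.34 = 1.109 m/day.
t = 100 / 1.109 = 90.17 days.

90 days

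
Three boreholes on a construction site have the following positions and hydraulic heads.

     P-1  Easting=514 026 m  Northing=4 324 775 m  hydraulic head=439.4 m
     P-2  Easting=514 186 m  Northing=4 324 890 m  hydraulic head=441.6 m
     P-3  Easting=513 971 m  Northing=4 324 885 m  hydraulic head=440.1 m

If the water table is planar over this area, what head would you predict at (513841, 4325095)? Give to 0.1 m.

Differences from P-1: to P-2 (Δx, Δy, Δh) = (160, 115, +2.2); to P-3 = (-55, 110, +0.7).
Solve a·Δx + b·Δy = Δh: det = 160·110 − (-55)·115 = 23925.
∂h/∂x = [(+2.2)·110 − (+0.7)·115] / 23925 = +0.006750
∂h/∂y = [160·(+0.7) − (-55)·(+2.2)] / 23925 = +0.009739
h(513841, 4325095) = 439.4 + (+0.006750)·(-185) + (+0.009739)·(320) = 439.4 -1.249 +3.116 = 441.268 m.

441.3 m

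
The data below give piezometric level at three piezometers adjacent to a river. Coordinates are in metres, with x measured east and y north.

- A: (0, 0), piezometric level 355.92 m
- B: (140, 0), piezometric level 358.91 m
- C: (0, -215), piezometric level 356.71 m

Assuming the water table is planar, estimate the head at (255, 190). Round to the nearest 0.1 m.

360.7 m

∂h/∂x = (358.91 − 355.92) / (140 − 0) = +0.02136
∂h/∂y = (356.71 − 355.92) / (-215 − 0) = -0.003674
h(255, 190) = 355.92 + (+0.02136)·(255) + (-0.003674)·(190) = 355.92 +5.446 -0.698 = 360.668 m.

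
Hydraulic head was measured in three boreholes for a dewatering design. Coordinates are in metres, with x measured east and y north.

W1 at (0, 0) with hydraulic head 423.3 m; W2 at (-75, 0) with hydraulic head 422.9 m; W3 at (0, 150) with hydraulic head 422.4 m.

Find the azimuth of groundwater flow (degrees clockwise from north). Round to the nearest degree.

318°

∂h/∂x = (422.9 − 423.3) / (-75 − 0) = +0.005333
∂h/∂y = (422.4 − 423.3) / (150 − 0) = -0.006000
Flow direction (−∇h) has components (-0.005333 E, +0.006000 N).
Azimuth = atan2(E, N) = atan2(-0.005333, +0.006000) = 318.4° ≈ 318°.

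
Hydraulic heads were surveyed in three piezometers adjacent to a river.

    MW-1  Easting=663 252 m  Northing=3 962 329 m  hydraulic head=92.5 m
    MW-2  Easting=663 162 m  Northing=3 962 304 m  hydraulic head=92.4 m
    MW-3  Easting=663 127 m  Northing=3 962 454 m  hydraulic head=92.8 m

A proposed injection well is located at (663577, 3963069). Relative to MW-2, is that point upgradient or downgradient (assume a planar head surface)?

upgradient

Differences from MW-1: to MW-2 (Δx, Δy, Δh) = (-90, -25, -0.1); to MW-3 = (-125, 125, +0.3).
Solve a·Δx + b·Δy = Δh: det = (-90)·125 − (-125)·(-25) = -14375.
∂h/∂x = [(-0.1)·125 − (+0.3)·(-25)] / -14375 = +0.0003478
∂h/∂y = [(-90)·(+0.3) − (-125)·(-0.1)] / -14375 = +0.002748
Head at (663577, 3963069) = 92.5 + (+0.0003478)·(325) + (+0.002748)·(740) = 94.65 m.
That is higher than the 92.4 m at MW-2, so the point is upgradient.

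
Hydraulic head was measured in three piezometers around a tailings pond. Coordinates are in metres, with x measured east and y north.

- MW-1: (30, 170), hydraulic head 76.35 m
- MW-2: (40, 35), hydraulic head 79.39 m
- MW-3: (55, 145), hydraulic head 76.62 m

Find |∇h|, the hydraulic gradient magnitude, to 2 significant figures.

With h = a·x + b·y + c and MW-1 as origin, the differences give:
  10·a + (-135)·b = +3.04
  25·a + (-25)·b = +0.27
Eliminate b (×(-25) and ×(-135), subtract): 3125·a = -39.550 → a = ∂h/∂x = -0.01266
Back-substitute: b = ∂h/∂y = -0.02346.
|∇h| = √(-0.01266² + -0.02346²) = 0.02666

0.027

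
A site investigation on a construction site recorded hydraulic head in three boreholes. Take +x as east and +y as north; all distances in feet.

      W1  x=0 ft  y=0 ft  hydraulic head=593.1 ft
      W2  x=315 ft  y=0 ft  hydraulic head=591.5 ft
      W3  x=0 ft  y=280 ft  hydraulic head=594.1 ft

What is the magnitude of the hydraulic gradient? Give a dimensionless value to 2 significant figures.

∂h/∂x = (591.5 − 593.1) / (315 − 0) = -0.005079
∂h/∂y = (594.1 − 593.1) / (280 − 0) = +0.003571
|∇h| = √(-0.005079² + 0.003571²) = 0.006209

0.0062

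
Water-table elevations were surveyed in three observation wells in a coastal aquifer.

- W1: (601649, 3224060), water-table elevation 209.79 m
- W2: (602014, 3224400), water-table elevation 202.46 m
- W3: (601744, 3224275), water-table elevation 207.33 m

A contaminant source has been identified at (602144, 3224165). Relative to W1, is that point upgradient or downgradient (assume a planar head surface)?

downgradient

Three-point gradient (reference W1): Δ to W2 = (365, 340, -7.33), Δ to W3 = (95, 215, -2.46).
∂h/∂x = -0.01602, ∂h/∂y = -0.004365 (det = 46175).
Head at (602144, 3224165) = 209.79 + (-0.01602)·(495) + (-0.004365)·(105) = 201.40 m.
That is lower than the 209.79 m at W1, so the point is downgradient.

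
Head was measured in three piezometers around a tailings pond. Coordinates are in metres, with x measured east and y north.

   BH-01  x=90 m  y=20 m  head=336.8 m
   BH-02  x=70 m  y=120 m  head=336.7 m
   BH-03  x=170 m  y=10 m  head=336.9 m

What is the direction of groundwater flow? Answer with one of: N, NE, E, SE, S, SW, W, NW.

Differences from BH-01: to BH-02 (Δx, Δy, Δh) = (-20, 100, -0.1); to BH-03 = (80, -10, +0.1).
Determinant of the coordinate differences = (-20)·(-10) − 80·100 = -7800.
∂h/∂x = [(-0.1)·(-10) − (+0.1)·100] / -7800 = +0.001154
∂h/∂y = [(-20)·(+0.1) − 80·(-0.1)] / -7800 = -0.0007692
Flow = −∇h = (-0.001154 east, +0.0007692 north), which points northwest.

NW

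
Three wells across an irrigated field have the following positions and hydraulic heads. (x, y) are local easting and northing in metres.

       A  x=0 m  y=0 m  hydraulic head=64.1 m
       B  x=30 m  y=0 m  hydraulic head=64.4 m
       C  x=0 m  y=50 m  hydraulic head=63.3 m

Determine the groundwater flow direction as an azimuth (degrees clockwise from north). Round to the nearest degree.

∂h/∂x = (64.4 − 64.1) / (30 − 0) = +0.01000
∂h/∂y = (63.3 − 64.1) / (50 − 0) = -0.01600
Flow direction (−∇h) has components (-0.01000 E, +0.01600 N).
Azimuth = atan2(E, N) = atan2(-0.01000, +0.01600) = 328.0° ≈ 328°.

328°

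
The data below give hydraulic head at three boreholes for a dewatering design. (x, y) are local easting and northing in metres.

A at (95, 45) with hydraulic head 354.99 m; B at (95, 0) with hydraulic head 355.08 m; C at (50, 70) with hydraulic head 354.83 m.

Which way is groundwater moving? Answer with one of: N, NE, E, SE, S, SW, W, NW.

Taking A as reference: B−A = (0, -45, +0.09); C−A = (-45, 25, -0.16).
Solve a·Δx + b·Δy = Δh: det = 0·25 − (-45)·(-45) = -2025.
∂h/∂x = [(+0.09)·25 − (-0.16)·(-45)] / -2025 = +0.002444
∂h/∂y = [0·(-0.16) − (-45)·(+0.09)] / -2025 = -0.002000
Flow = −∇h = (-0.002444 east, +0.002000 north), which points northwest.

NW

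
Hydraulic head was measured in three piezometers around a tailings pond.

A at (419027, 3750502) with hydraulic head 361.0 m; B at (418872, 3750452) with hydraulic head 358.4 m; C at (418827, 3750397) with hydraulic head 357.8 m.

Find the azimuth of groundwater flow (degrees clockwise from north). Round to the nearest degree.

With h = a·x + b·y + c and A as origin, the differences give:
  (-155)·a + (-50)·b = -2.6
  (-200)·a + (-105)·b = -3.2
Eliminate b (×(-105) and ×(-50), subtract): 6275·a = 113.00 → a = ∂h/∂x = +0.01801
Back-substitute: b = ∂h/∂y = -0.003825.
Flow direction (−∇h) has components (-0.01801 E, +0.003825 N).
Azimuth = atan2(E, N) = atan2(-0.01801, +0.003825) = 282.0° ≈ 282°.

282°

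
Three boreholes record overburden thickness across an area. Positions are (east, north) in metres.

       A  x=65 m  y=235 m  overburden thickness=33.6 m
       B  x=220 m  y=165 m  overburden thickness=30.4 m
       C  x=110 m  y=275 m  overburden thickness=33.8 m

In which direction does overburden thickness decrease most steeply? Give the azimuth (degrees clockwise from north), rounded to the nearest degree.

147°

Taking A as reference: B−A = (155, -70, -3.2); C−A = (45, 40, +0.2).
Determinant of the coordinate differences = 155·40 − 45·(-70) = 9350.
∂d/∂x = [(-3.2)·40 − (+0.2)·(-70)] / 9350 = -0.01219
∂d/∂y = [155·(+0.2) − 45·(-3.2)] / 9350 = +0.01872
Steepest decrease is along −∇f: components (+0.01219 E, -0.01872 N).
Azimuth = atan2(+0.01219, -0.01872) = 146.9° ≈ 147°.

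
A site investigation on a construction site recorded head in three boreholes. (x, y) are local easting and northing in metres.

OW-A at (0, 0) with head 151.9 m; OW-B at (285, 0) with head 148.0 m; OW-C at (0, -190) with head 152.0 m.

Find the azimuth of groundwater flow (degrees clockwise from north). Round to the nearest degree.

∂h/∂x = (148.0 − 151.9) / (285 − 0) = -0.01368
∂h/∂y = (152.0 − 151.9) / (-190 − 0) = -0.0005263
Flow direction (−∇h) has components (+0.01368 E, +0.0005263 N).
Azimuth = atan2(E, N) = atan2(+0.01368, +0.0005263) = 87.8° ≈ 088°.

088°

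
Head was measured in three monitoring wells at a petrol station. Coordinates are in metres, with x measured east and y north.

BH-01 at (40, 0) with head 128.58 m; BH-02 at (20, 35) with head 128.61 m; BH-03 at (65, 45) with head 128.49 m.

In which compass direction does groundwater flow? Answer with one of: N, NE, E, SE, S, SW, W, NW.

Taking BH-01 as reference: BH-02−BH-01 = (-20, 35, +0.03); BH-03−BH-01 = (25, 45, -0.09).
Determinant of the coordinate differences = (-20)·45 − 25·35 = -1775.
∂h/∂x = [(+0.03)·45 − (-0.09)·35] / -1775 = -0.002535
∂h/∂y = [(-20)·(-0.09) − 25·(+0.03)] / -1775 = -0.0005915
Flow = −∇h = (+0.002535 east, +0.0005915 north), which points east.

E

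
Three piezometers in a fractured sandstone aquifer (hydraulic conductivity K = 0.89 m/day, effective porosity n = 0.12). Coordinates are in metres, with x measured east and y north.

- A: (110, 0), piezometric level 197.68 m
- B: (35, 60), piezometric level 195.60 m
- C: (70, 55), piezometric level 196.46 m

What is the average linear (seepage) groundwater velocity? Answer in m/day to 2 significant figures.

0.18 m/day

Three-point gradient (reference A): Δ to B = (-75, 60, -2.08), Δ to C = (-40, 55, -1.22).
∂h/∂x = +0.02388, ∂h/∂y = -0.004812 (det = -1725).
|∇h| = √(0.02388² + -0.004812²) = 0.02436
Seepage velocity v = K·i/n = 0.89 × 0.02436 / 0.12 = 0.1807 m/day.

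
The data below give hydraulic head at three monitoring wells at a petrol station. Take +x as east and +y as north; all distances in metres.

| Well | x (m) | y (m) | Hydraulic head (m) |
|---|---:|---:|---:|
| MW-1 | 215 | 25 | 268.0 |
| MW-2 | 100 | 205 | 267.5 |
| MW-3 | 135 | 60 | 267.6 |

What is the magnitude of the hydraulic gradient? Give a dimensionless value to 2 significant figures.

Differences from MW-1: to MW-2 (Δx, Δy, Δh) = (-115, 180, -0.5); to MW-3 = (-80, 35, -0.4).
Determinant of the coordinate differences = (-115)·35 − (-80)·180 = 10375.
∂h/∂x = [(-0.5)·35 − (-0.4)·180] / 10375 = +0.005253
∂h/∂y = [(-115)·(-0.4) − (-80)·(-0.5)] / 10375 = +0.0005783
|∇h| = √(0.005253² + 0.0005783²) = 0.005285

0.0053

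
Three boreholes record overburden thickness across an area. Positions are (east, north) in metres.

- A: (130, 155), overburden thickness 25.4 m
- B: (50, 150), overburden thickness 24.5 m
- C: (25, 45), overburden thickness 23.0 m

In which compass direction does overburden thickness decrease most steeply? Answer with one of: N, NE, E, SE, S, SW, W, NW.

With d = a·x + b·y + c and A as origin, the differences give:
  (-80)·a + (-5)·b = -0.9
  (-105)·a + (-110)·b = -2.4
Eliminate b (×(-110) and ×(-5), subtract): 8275·a = 87.00 → a = ∂d/∂x = +0.01051
Back-substitute: b = ∂d/∂y = +0.01178.
Steepest decrease is along −∇f = (-0.01051 E, -0.01178 N) → southwest.

SW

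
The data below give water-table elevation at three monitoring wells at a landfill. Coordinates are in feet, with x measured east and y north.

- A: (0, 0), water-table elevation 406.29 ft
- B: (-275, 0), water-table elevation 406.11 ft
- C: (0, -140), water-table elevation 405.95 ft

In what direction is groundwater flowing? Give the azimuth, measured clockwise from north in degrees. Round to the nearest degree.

∂h/∂x = (406.11 − 406.29) / (-275 − 0) = +0.0006545
∂h/∂y = (405.95 − 406.29) / (-140 − 0) = +0.002429
Flow direction (−∇h) has components (-0.0006545 E, -0.002429 N).
Azimuth = atan2(E, N) = atan2(-0.0006545, -0.002429) = 195.1° ≈ 195°.

195°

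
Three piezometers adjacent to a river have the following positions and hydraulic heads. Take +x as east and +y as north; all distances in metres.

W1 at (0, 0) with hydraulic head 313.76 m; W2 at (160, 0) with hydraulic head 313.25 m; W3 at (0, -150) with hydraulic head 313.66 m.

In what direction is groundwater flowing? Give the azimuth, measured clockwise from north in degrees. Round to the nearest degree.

∂h/∂x = (313.25 − 313.76) / (160 − 0) = -0.003187
∂h/∂y = (313.66 − 313.76) / (-150 − 0) = +0.0006667
Flow direction (−∇h) has components (+0.003187 E, -0.0006667 N).
Azimuth = atan2(E, N) = atan2(+0.003187, -0.0006667) = 101.8° ≈ 102°.

102°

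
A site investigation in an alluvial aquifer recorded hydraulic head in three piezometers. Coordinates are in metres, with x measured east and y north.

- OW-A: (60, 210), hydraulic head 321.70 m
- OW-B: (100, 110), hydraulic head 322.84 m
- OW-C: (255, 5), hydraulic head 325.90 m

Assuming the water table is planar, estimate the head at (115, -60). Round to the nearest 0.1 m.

Three-point gradient (reference OW-A): Δ to OW-B = (40, -100, +1.14), Δ to OW-C = (195, -205, +4.20).
∂h/∂x = +0.01649, ∂h/∂y = -0.004805 (det = 11300).
h(115, -60) = 321.70 + (+0.01649)·(55) + (-0.004805)·(-270) = 321.70 +0.907 +1.297 = 323.904 m.

323.9 m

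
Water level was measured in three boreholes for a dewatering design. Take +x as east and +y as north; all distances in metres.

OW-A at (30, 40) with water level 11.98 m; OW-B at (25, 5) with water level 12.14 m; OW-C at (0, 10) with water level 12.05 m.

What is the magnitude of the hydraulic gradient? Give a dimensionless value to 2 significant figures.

Differences from OW-A: to OW-B (Δx, Δy, Δh) = (-5, -35, +0.16); to OW-C = (-30, -30, +0.07).
Solve a·Δx + b·Δy = Δh: det = (-5)·(-30) − (-30)·(-35) = -900.
∂h/∂x = [(+0.16)·(-30) − (+0.07)·(-35)] / -900 = +0.002611
∂h/∂y = [(-5)·(+0.07) − (-30)·(+0.16)] / -900 = -0.004944
|∇h| = √(0.002611² + -0.004944²) = 0.005591

0.0056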